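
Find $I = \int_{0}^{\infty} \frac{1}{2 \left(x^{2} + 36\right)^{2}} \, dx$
$\frac{\pi}{1728}$

Start from the standard arctangent integral
$$J(a) = \int_{0}^{\infty} \frac{1}{2 \left(a^{2} + x^{2}\right)} \, dx = \frac{\pi}{4 a}.$$

Differentiating under the integral sign with respect to $a$,
$$\frac{dJ}{da} = \int_{0}^{\infty} - \frac{a}{\left(a^{2} + x^{2}\right)^{2}} \, dx = - \frac{\pi}{4 a^{2}},$$
so $\int_{0}^{\infty} \frac{1}{2 \left(a^{2} + x^{2}\right)^{2}} \, dx = \frac{\pi}{8 a^{3}}$.

Setting $a = 6$:
$$I = \frac{\pi}{1728}.$$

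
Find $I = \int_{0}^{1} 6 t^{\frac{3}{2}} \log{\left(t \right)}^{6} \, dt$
$\frac{110592}{15625}$

Consider the simpler parametrised integral
$$J(a) = \int_{0}^{1} 6 t^{a} \, dt = \frac{6}{a + 1}.$$

Differentiating under the integral sign brings down a factor of $\ln t$:
$$\frac{dJ}{da} = \int_{0}^{1} 6 t^{a} \log{\left(t \right)} \, dt = - \frac{6}{\left(a + 1\right)^{2}}.$$

Repeating $6$ times in total — each differentiation brings down another $\ln t$ — gives
$$\frac{d^{6}J}{da^{6}} = \int_{0}^{1} 6 t^{a} \log{\left(t \right)}^{6} \, dt = \frac{4320}{\left(a + 1\right)^{7}},$$
and the integrand here is exactly the target integrand, so $I = \frac{4320}{\left(a + 1\right)^{7}}$.

Setting $a = \frac{3}{2}$:
$$I = \frac{110592}{15625}.$$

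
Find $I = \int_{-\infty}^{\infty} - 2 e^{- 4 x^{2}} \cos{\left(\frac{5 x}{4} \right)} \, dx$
$- \frac{\sqrt{\pi}}{e^{\frac{25}{256}}}$

Let $b$ denote the cosine frequency and define $I(b) = \int_{-\infty}^{\infty} - 2 e^{- 4 x^{2}} \cos{\left(b x \right)} \, dx$.

Differentiating under the integral sign,
$$I'(b) = \int_{-\infty}^{\infty} 2 x e^{- 4 x^{2}} \sin{\left(b x \right)} \, dx.$$

Integrate $\int_{-\infty}^{\infty} x \sin(b x)\, e^{- 4 x^{2}}\, dx$ by parts with $u = \sin(b x)$ and $dv = x\, e^{- 4 x^{2}}\, dx$, giving $v = - \frac{e^{- 4 x^{2}}}{8}$. The boundary term vanishes and
$$\int_{-\infty}^{\infty} x \sin(b x)\, e^{- 4 x^{2}}\, dx = \frac{b}{8} \int_{-\infty}^{\infty} \cos(b x)\, e^{- 4 x^{2}}\, dx,$$
so $I'(b) = - \frac{b}{8}\, I(b)$.

This is a separable first-order ODE; solving with the initial condition $I(0) = \int_{-\infty}^{\infty} - 2 e^{- 4 x^{2}}\,dx = - \sqrt{\pi}$ gives
$$I(b) = - \sqrt{\pi} e^{- \frac{b^{2}}{16}}.$$

Setting $b = \frac{5}{4}$:
$$I = - \frac{\sqrt{\pi}}{e^{\frac{25}{256}}}.$$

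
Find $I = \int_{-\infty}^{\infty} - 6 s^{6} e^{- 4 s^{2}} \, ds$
$- \frac{45 \sqrt{\pi}}{512}$

Begin with the known integral
$$J(a) = \int_{-\infty}^{\infty} - 6 e^{- a s^{2}} \, ds = - \frac{6 \sqrt{\pi}}{\sqrt{a}}.$$

Differentiating under the integral sign brings down a factor of $(-s^2)$:
$$\frac{dJ}{da} = \int_{-\infty}^{\infty} 6 s^{2} e^{- a s^{2}} \, ds = \frac{3 \sqrt{\pi}}{a^{\frac{3}{2}}}.$$

Repeating $3$ times in total — each differentiation brings down another $(-s^2)$ — gives
$$\frac{d^{3}J}{da^{3}} = \int_{-\infty}^{\infty} 6 s^{6} e^{- a s^{2}} \, ds = \frac{45 \sqrt{\pi}}{4 a^{\frac{7}{2}}},$$
and the integrand here is $(-1)^{3}$ times the target integrand, so $I = (-1)^{3}\,\frac{d^{3}J}{da^{3}} = - \frac{45 \sqrt{\pi}}{4 a^{\frac{7}{2}}}$.

Setting $a = 4$:
$$I = - \frac{45 \sqrt{\pi}}{512}.$$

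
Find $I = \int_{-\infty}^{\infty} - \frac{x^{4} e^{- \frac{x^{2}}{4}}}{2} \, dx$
$- 12 \sqrt{\pi}$

Consider the simpler parametrised integral
$$J(a) = \int_{-\infty}^{\infty} - \frac{e^{- a x^{2}}}{2} \, dx = - \frac{\sqrt{\pi}}{2 \sqrt{a}}.$$

Differentiating under the integral sign brings down a factor of $(-x^2)$:
$$\frac{dJ}{da} = \int_{-\infty}^{\infty} \frac{x^{2} e^{- a x^{2}}}{2} \, dx = \frac{\sqrt{\pi}}{4 a^{\frac{3}{2}}}.$$

Repeating twice in total — each differentiation brings down another $(-x^2)$ — gives
$$\frac{d^{2}J}{da^{2}} = \int_{-\infty}^{\infty} - \frac{x^{4} e^{- a x^{2}}}{2} \, dx = - \frac{3 \sqrt{\pi}}{8 a^{\frac{5}{2}}},$$
and the integrand here is exactly the target integrand, so $I = - \frac{3 \sqrt{\pi}}{8 a^{\frac{5}{2}}}$.

Setting $a = \frac{1}{4}$:
$$I = - 12 \sqrt{\pi}.$$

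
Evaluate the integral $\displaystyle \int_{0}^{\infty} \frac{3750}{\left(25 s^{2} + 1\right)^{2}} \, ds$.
$\frac{375 \pi}{2}$

Begin with the known result
$$J(a) = \int_{0}^{\infty} \frac{6}{a^{2} + s^{2}} \, ds = \frac{3 \pi}{a}.$$

Differentiating under the integral sign with respect to $a$,
$$\frac{dJ}{da} = \int_{0}^{\infty} - \frac{12 a}{\left(a^{2} + s^{2}\right)^{2}} \, ds = - \frac{3 \pi}{a^{2}},$$
so $\int_{0}^{\infty} \frac{6}{\left(a^{2} + s^{2}\right)^{2}} \, ds = \frac{3 \pi}{2 a^{3}}$.

Setting $a = \frac{1}{5}$:
$$I = \frac{375 \pi}{2}.$$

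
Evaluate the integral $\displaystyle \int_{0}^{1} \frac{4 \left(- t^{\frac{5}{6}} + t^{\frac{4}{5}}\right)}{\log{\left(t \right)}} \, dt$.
$- \log{\left(\frac{9150625}{8503056} \right)}$

Consider the one-parameter family: let $I(a) = \int_{0}^{1} \frac{4 \left(t^{\frac{4}{5}} - t^{a}\right)}{\log{\left(t \right)}} \, dt$.

Since $\dfrac{\partial}{\partial a}\,t^{a} = t^{a} \ln t$, the $\ln t$ in the denominator cancels and
$$\frac{dI}{da} = \int_{0}^{1} -4 t^{a} \, dt = -4 \left[\frac{t^{a+1}}{a+1}\right]_0^1 = - \frac{4}{a + 1}.$$

Integrating with respect to $a$ gives $I(a) = - \log{\left(\frac{625 \left(a + 1\right)^{4}}{6561} \right)} + C$.

At $a = \frac{4}{5}$ the integrand is identically $0$, so $I(\frac{4}{5}) = 0$. The closed form gives $0$, hence $C = 0$.

Setting $a = \frac{5}{6}$:
$$I = - \log{\left(\frac{9150625}{8503056} \right)}.$$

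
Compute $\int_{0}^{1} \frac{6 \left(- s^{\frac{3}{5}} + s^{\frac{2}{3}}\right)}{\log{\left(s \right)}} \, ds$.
$\log{\left(\frac{244140625}{191102976} \right)}$

Consider the one-parameter family: let $I(a) = \int_{0}^{1} \frac{6 \left(- s^{\frac{3}{5}} + s^{a}\right)}{\log{\left(s \right)}} \, ds$.

Since $\dfrac{\partial}{\partial a}\,s^{a} = s^{a} \ln s$, the $\ln s$ in the denominator cancels and
$$\frac{dI}{da} = \int_{0}^{1} 6 s^{a} \, ds = 6 \left[\frac{s^{a+1}}{a+1}\right]_0^1 = \frac{6}{a + 1}.$$

Integrating with respect to $a$ gives $I(a) = \log{\left(\frac{15625 \left(a + 1\right)^{6}}{262144} \right)} + C$.

At $a = \frac{3}{5}$ the integrand is identically $0$, so $I(\frac{3}{5}) = 0$. The closed form gives $0$, hence $C = 0$.

Setting $a = \frac{2}{3}$:
$$I = \log{\left(\frac{244140625}{191102976} \right)}.$$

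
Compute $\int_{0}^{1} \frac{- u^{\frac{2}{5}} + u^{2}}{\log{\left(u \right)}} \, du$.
$\log{\left(\frac{15}{7} \right)}$

Replace the exponent $2$ by a parameter $a$: let $I(a) = \int_{0}^{1} \frac{- u^{\frac{2}{5}} + u^{a}}{\log{\left(u \right)}} \, du$.

Since $\dfrac{\partial}{\partial a}\,u^{a} = u^{a} \ln u$, the $\ln u$ in the denominator cancels and
$$\frac{dI}{da} = \int_{0}^{1} u^{a} \, du = \left[\frac{u^{a+1}}{a+1}\right]_0^1 = \frac{1}{a + 1}.$$

Integrating with respect to $a$ gives $I(a) = \log{\left(\frac{5 a}{7} + \frac{5}{7} \right)} + C$.

At $a = \frac{2}{5}$ the integrand is identically $0$, so $I(\frac{2}{5}) = 0$. The closed form gives $0$, hence $C = 0$.

Setting $a = 2$:
$$I = \log{\left(\frac{15}{7} \right)}.$$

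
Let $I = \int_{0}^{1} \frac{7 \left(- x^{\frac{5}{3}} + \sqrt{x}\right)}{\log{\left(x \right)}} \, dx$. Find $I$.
$- \log{\left(\frac{268435456}{4782969} \right)}$

Consider the one-parameter family: let $I(a) = \int_{0}^{1} \frac{7 \left(\sqrt{x} - x^{a}\right)}{\log{\left(x \right)}} \, dx$.

Since $\dfrac{\partial}{\partial a}\,x^{a} = x^{a} \ln x$, the $\ln x$ in the denominator cancels and
$$\frac{dI}{da} = \int_{0}^{1} -7 x^{a} \, dx = -7 \left[\frac{x^{a+1}}{a+1}\right]_0^1 = - \frac{7}{a + 1}.$$

Integrating with respect to $a$ gives $I(a) = - \log{\left(\frac{128 \left(a + 1\right)^{7}}{2187} \right)} + C$.

At $a = \frac{1}{2}$ the integrand is identically $0$, so $I(\frac{1}{2}) = 0$. The closed form gives $0$, hence $C = 0$.

Setting $a = \frac{5}{3}$:
$$I = - \log{\left(\frac{268435456}{4782969} \right)}.$$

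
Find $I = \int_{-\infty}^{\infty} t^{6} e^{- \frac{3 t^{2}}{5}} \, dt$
$\frac{625 \sqrt{15} \sqrt{\pi}}{216}$

Start from the elementary integral
$$J(a) = \int_{-\infty}^{\infty} e^{- a t^{2}} \, dt = \frac{\sqrt{\pi}}{\sqrt{a}}.$$

Differentiating under the integral sign brings down a factor of $(-t^2)$:
$$\frac{dJ}{da} = \int_{-\infty}^{\infty} - t^{2} e^{- a t^{2}} \, dt = - \frac{\sqrt{\pi}}{2 a^{\frac{3}{2}}}.$$

Repeating $3$ times in total — each differentiation brings down another $(-t^2)$ — gives
$$\frac{d^{3}J}{da^{3}} = \int_{-\infty}^{\infty} - t^{6} e^{- a t^{2}} \, dt = - \frac{15 \sqrt{\pi}}{8 a^{\frac{7}{2}}},$$
and the integrand here is $(-1)^{3}$ times the target integrand, so $I = (-1)^{3}\,\frac{d^{3}J}{da^{3}} = \frac{15 \sqrt{\pi}}{8 a^{\frac{7}{2}}}$.

Setting $a = \frac{3}{5}$:
$$I = \frac{625 \sqrt{15} \sqrt{\pi}}{216}.$$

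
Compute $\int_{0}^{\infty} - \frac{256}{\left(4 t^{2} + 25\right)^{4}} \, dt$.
$- \frac{4 \pi}{15625}$

Recall the elementary integral
$$J(a) = \int_{0}^{\infty} - \frac{1}{a^{2} + t^{2}} \, dt = - \frac{\pi}{2 a}.$$

Differentiating under the integral sign with respect to $a$,
$$\frac{dJ}{da} = \int_{0}^{\infty} \frac{2 a}{\left(a^{2} + t^{2}\right)^{2}} \, dt = \frac{\pi}{2 a^{2}},$$
so $\int_{0}^{\infty} - \frac{1}{\left(a^{2} + t^{2}\right)^{2}} \, dt = - \frac{\pi}{4 a^{3}}$.

Repeating — each differentiation of $1/(t^2+a^2)^j$ produces $-2ja/(t^2+a^2)^{j+1}$ — and dividing through by $-2ja$ at each step yields, after $3$ differentiations in total,
$$\int_{0}^{\infty} - \frac{1}{\left(a^{2} + t^{2}\right)^{4}} \, dt = - \frac{5 \pi}{32 a^{7}}.$$

Setting $a = \frac{5}{2}$:
$$I = - \frac{4 \pi}{15625}.$$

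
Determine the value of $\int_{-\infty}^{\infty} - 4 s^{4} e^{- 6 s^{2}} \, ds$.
$- \frac{\sqrt{6} \sqrt{\pi}}{72}$

Begin with the known integral
$$J(a) = \int_{-\infty}^{\infty} - 4 e^{- a s^{2}} \, ds = - \frac{4 \sqrt{\pi}}{\sqrt{a}}.$$

Differentiating under the integral sign brings down a factor of $(-s^2)$:
$$\frac{dJ}{da} = \int_{-\infty}^{\infty} 4 s^{2} e^{- a s^{2}} \, ds = \frac{2 \sqrt{\pi}}{a^{\frac{3}{2}}}.$$

Repeating twice in total — each differentiation brings down another $(-s^2)$ — gives
$$\frac{d^{2}J}{da^{2}} = \int_{-\infty}^{\infty} - 4 s^{4} e^{- a s^{2}} \, ds = - \frac{3 \sqrt{\pi}}{a^{\frac{5}{2}}},$$
and the integrand here is exactly the target integrand, so $I = - \frac{3 \sqrt{\pi}}{a^{\frac{5}{2}}}$.

Setting $a = 6$:
$$I = - \frac{\sqrt{6} \sqrt{\pi}}{72}.$$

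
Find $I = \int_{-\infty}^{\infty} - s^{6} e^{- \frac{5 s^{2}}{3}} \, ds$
$- \frac{81 \sqrt{15} \sqrt{\pi}}{1000}$

Begin with the known integral
$$J(a) = \int_{-\infty}^{\infty} - e^{- a s^{2}} \, ds = - \frac{\sqrt{\pi}}{\sqrt{a}}.$$

Differentiating under the integral sign brings down a factor of $(-s^2)$:
$$\frac{dJ}{da} = \int_{-\infty}^{\infty} s^{2} e^{- a s^{2}} \, ds = \frac{\sqrt{\pi}}{2 a^{\frac{3}{2}}}.$$

Repeating $3$ times in total — each differentiation brings down another $(-s^2)$ — gives
$$\frac{d^{3}J}{da^{3}} = \int_{-\infty}^{\infty} s^{6} e^{- a s^{2}} \, ds = \frac{15 \sqrt{\pi}}{8 a^{\frac{7}{2}}},$$
and the integrand here is $(-1)^{3}$ times the target integrand, so $I = (-1)^{3}\,\frac{d^{3}J}{da^{3}} = - \frac{15 \sqrt{\pi}}{8 a^{\frac{7}{2}}}$.

Setting $a = \frac{5}{3}$:
$$I = - \frac{81 \sqrt{15} \sqrt{\pi}}{1000}.$$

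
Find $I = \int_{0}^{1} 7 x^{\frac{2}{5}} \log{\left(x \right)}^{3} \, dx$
$- \frac{3750}{343}$

Start from the elementary integral
$$J(a) = \int_{0}^{1} 7 x^{a} \, dx = \frac{7}{a + 1}.$$

Differentiating under the integral sign brings down a factor of $\ln x$:
$$\frac{dJ}{da} = \int_{0}^{1} 7 x^{a} \log{\left(x \right)} \, dx = - \frac{7}{\left(a + 1\right)^{2}}.$$

Repeating $3$ times in total — each differentiation brings down another $\ln x$ — gives
$$\frac{d^{3}J}{da^{3}} = \int_{0}^{1} 7 x^{a} \log{\left(x \right)}^{3} \, dx = - \frac{42}{\left(a + 1\right)^{4}},$$
and the integrand here is exactly the target integrand, so $I = - \frac{42}{\left(a + 1\right)^{4}}$.

Setting $a = \frac{2}{5}$:
$$I = - \frac{3750}{343}.$$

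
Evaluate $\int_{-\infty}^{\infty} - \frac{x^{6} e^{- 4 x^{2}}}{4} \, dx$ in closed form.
$- \frac{15 \sqrt{\pi}}{4096}$

Begin with the known integral
$$J(a) = \int_{-\infty}^{\infty} - \frac{e^{- a x^{2}}}{4} \, dx = - \frac{\sqrt{\pi}}{4 \sqrt{a}}.$$

Differentiating under the integral sign brings down a factor of $(-x^2)$:
$$\frac{dJ}{da} = \int_{-\infty}^{\infty} \frac{x^{2} e^{- a x^{2}}}{4} \, dx = \frac{\sqrt{\pi}}{8 a^{\frac{3}{2}}}.$$

Repeating $3$ times in total — each differentiation brings down another $(-x^2)$ — gives
$$\frac{d^{3}J}{da^{3}} = \int_{-\infty}^{\infty} \frac{x^{6} e^{- a x^{2}}}{4} \, dx = \frac{15 \sqrt{\pi}}{32 a^{\frac{7}{2}}},$$
and the integrand here is $(-1)^{3}$ times the target integrand, so $I = (-1)^{3}\,\frac{d^{3}J}{da^{3}} = - \frac{15 \sqrt{\pi}}{32 a^{\frac{7}{2}}}$.

Setting $a = 4$:
$$I = - \frac{15 \sqrt{\pi}}{4096}.$$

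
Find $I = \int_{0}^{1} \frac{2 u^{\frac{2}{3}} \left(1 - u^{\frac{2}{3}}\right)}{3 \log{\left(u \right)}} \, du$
$- \frac{2 \log{\left(7 \right)}}{3} + \frac{2 \log{\left(5 \right)}}{3}$

Introduce a parameter $a$ in the exponent: let $I(a) = \int_{0}^{1} \frac{2 \left(- u^{\frac{4}{3}} + u^{a}\right)}{3 \log{\left(u \right)}} \, du$.

Since $\dfrac{\partial}{\partial a}\,u^{a} = u^{a} \ln u$, the $\ln u$ in the denominator cancels and
$$\frac{dI}{da} = \int_{0}^{1} \frac{2}{3} u^{a} \, du = \frac{2}{3} \left[\frac{u^{a+1}}{a+1}\right]_0^1 = \frac{2}{3 \left(a + 1\right)}.$$

Integrating with respect to $a$ gives $I(a) = \log{\left(\frac{3^{\frac{2}{3}} \sqrt[3]{7} \left(a + 1\right)^{\frac{2}{3}}}{7} \right)} + C$.

At $a = \frac{4}{3}$ the integrand is identically $0$, so $I(\frac{4}{3}) = 0$. The closed form gives $0$, hence $C = 0$.

Setting $a = \frac{2}{3}$:
$$I = - \frac{2 \log{\left(7 \right)}}{3} + \frac{2 \log{\left(5 \right)}}{3}.$$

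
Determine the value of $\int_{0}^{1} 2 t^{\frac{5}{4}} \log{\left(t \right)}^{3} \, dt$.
$- \frac{1024}{2187}$

Consider the simpler parametrised integral
$$J(a) = \int_{0}^{1} 2 t^{a} \, dt = \frac{2}{a + 1}.$$

Differentiating under the integral sign brings down a factor of $\ln t$:
$$\frac{dJ}{da} = \int_{0}^{1} 2 t^{a} \log{\left(t \right)} \, dt = - \frac{2}{\left(a + 1\right)^{2}}.$$

Repeating $3$ times in total — each differentiation brings down another $\ln t$ — gives
$$\frac{d^{3}J}{da^{3}} = \int_{0}^{1} 2 t^{a} \log{\left(t \right)}^{3} \, dt = - \frac{12}{\left(a + 1\right)^{4}},$$
and the integrand here is exactly the target integrand, so $I = - \frac{12}{\left(a + 1\right)^{4}}$.

Setting $a = \frac{5}{4}$:
$$I = - \frac{1024}{2187}.$$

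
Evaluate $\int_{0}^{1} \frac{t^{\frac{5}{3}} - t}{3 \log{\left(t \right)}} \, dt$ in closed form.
$\log{\left(\frac{6^{\frac{2}{3}}}{3} \right)}$

Introduce a parameter $a$ in the exponent: let $I(a) = \int_{0}^{1} \frac{t^{\frac{5}{3}} - t^{a}}{3 \log{\left(t \right)}} \, dt$.

Since $\dfrac{\partial}{\partial a}\,t^{a} = t^{a} \ln t$, the $\ln t$ in the denominator cancels and
$$\frac{dI}{da} = \int_{0}^{1} - \frac{1}{3} t^{a} \, dt = - \frac{1}{3} \left[\frac{t^{a+1}}{a+1}\right]_0^1 = - \frac{1}{3 a + 3}.$$

Integrating with respect to $a$ gives $I(a) = - \frac{\log{\left(a + 1 \right)}}{3} - \frac{\log{\left(3 \right)}}{3} + \log{\left(2 \right)} + C$.

At $a = \frac{5}{3}$ the integrand is identically $0$, so $I(\frac{5}{3}) = 0$. The closed form gives $0$, hence $C = 0$.

Setting $a = 1$:
$$I = \log{\left(\frac{6^{\frac{2}{3}}}{3} \right)}.$$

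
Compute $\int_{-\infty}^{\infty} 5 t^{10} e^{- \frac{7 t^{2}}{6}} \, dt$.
$\frac{164025 \sqrt{42} \sqrt{\pi}}{16807}$

Begin with the known integral
$$J(a) = \int_{-\infty}^{\infty} 5 e^{- a t^{2}} \, dt = \frac{5 \sqrt{\pi}}{\sqrt{a}}.$$

Differentiating under the integral sign brings down a factor of $(-t^2)$:
$$\frac{dJ}{da} = \int_{-\infty}^{\infty} - 5 t^{2} e^{- a t^{2}} \, dt = - \frac{5 \sqrt{\pi}}{2 a^{\frac{3}{2}}}.$$

Repeating $5$ times in total — each differentiation brings down another $(-t^2)$ — gives
$$\frac{d^{5}J}{da^{5}} = \int_{-\infty}^{\infty} - 5 t^{10} e^{- a t^{2}} \, dt = - \frac{4725 \sqrt{\pi}}{32 a^{\frac{11}{2}}},$$
and the integrand here is $(-1)^{5}$ times the target integrand, so $I = (-1)^{5}\,\frac{d^{5}J}{da^{5}} = \frac{4725 \sqrt{\pi}}{32 a^{\frac{11}{2}}}$.

Setting $a = \frac{7}{6}$:
$$I = \frac{164025 \sqrt{42} \sqrt{\pi}}{16807}.$$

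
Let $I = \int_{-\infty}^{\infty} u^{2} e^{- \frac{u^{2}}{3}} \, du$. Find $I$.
$\frac{3 \sqrt{3} \sqrt{\pi}}{2}$

Consider the simpler parametrised integral
$$J(a) = \int_{-\infty}^{\infty} e^{- a u^{2}} \, du = \frac{\sqrt{\pi}}{\sqrt{a}}.$$

Differentiating under the integral sign brings down a factor of $(-u^2)$:
$$\frac{dJ}{da} = \int_{-\infty}^{\infty} - u^{2} e^{- a u^{2}} \, du = - \frac{\sqrt{\pi}}{2 a^{\frac{3}{2}}}.$$

The integral on the left is $-I$, so $I = \frac{\sqrt{\pi}}{2 a^{\frac{3}{2}}}$.

Setting $a = \frac{1}{3}$:
$$I = \frac{3 \sqrt{3} \sqrt{\pi}}{2}.$$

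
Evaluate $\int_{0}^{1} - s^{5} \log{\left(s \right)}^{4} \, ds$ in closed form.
$- \frac{1}{324}$

Start from the elementary integral
$$J(a) = \int_{0}^{1} - s^{a} \, ds = - \frac{1}{a + 1}.$$

Differentiating under the integral sign brings down a factor of $\ln s$:
$$\frac{dJ}{da} = \int_{0}^{1} - s^{a} \log{\left(s \right)} \, ds = \frac{1}{\left(a + 1\right)^{2}}.$$

Repeating $4$ times in total — each differentiation brings down another $\ln s$ — gives
$$\frac{d^{4}J}{da^{4}} = \int_{0}^{1} - s^{a} \log{\left(s \right)}^{4} \, ds = - \frac{24}{\left(a + 1\right)^{5}},$$
and the integrand here is exactly the target integrand, so $I = - \frac{24}{\left(a + 1\right)^{5}}$.

Setting $a = 5$:
$$I = - \frac{1}{324}.$$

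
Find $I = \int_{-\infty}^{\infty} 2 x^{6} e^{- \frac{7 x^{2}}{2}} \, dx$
$\frac{30 \sqrt{14} \sqrt{\pi}}{2401}$

Begin with the known integral
$$J(a) = \int_{-\infty}^{\infty} 2 e^{- a x^{2}} \, dx = \frac{2 \sqrt{\pi}}{\sqrt{a}}.$$

Differentiating under the integral sign brings down a factor of $(-x^2)$:
$$\frac{dJ}{da} = \int_{-\infty}^{\infty} - 2 x^{2} e^{- a x^{2}} \, dx = - \frac{\sqrt{\pi}}{a^{\frac{3}{2}}}.$$

Repeating $3$ times in total — each differentiation brings down another $(-x^2)$ — gives
$$\frac{d^{3}J}{da^{3}} = \int_{-\infty}^{\infty} - 2 x^{6} e^{- a x^{2}} \, dx = - \frac{15 \sqrt{\pi}}{4 a^{\frac{7}{2}}},$$
and the integrand here is $(-1)^{3}$ times the target integrand, so $I = (-1)^{3}\,\frac{d^{3}J}{da^{3}} = \frac{15 \sqrt{\pi}}{4 a^{\frac{7}{2}}}$.

Setting $a = \frac{7}{2}$:
$$I = \frac{30 \sqrt{14} \sqrt{\pi}}{2401}.$$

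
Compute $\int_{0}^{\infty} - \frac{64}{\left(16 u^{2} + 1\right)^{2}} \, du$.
$- 4 \pi$

Begin with the known result
$$J(a) = \int_{0}^{\infty} - \frac{1}{4 \left(a^{2} + u^{2}\right)} \, du = - \frac{\pi}{8 a}.$$

Differentiating under the integral sign with respect to $a$,
$$\frac{dJ}{da} = \int_{0}^{\infty} \frac{a}{2 \left(a^{2} + u^{2}\right)^{2}} \, du = \frac{\pi}{8 a^{2}},$$
so $\int_{0}^{\infty} - \frac{1}{4 \left(a^{2} + u^{2}\right)^{2}} \, du = - \frac{\pi}{16 a^{3}}$.

Setting $a = \frac{1}{4}$:
$$I = - 4 \pi.$$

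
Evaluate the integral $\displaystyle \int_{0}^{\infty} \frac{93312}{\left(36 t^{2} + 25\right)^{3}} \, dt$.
$\frac{2916 \pi}{3125}$

Recall the elementary integral
$$J(a) = \int_{0}^{\infty} \frac{2}{a^{2} + t^{2}} \, dt = \frac{\pi}{a}.$$

Differentiating under the integral sign with respect to $a$,
$$\frac{dJ}{da} = \int_{0}^{\infty} - \frac{4 a}{\left(a^{2} + t^{2}\right)^{2}} \, dt = - \frac{\pi}{a^{2}},$$
so $\int_{0}^{\infty} \frac{2}{\left(a^{2} + t^{2}\right)^{2}} \, dt = \frac{\pi}{2 a^{3}}$.

Repeating — each differentiation of $1/(t^2+a^2)^j$ produces $-2ja/(t^2+a^2)^{j+1}$ — and dividing through by $-2ja$ at each step yields, after $2$ differentiations in total,
$$\int_{0}^{\infty} \frac{2}{\left(a^{2} + t^{2}\right)^{3}} \, dt = \frac{3 \pi}{8 a^{5}}.$$

Setting $a = \frac{5}{6}$:
$$I = \frac{2916 \pi}{3125}.$$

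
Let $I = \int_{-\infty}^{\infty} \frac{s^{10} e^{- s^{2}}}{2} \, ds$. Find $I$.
$\frac{945 \sqrt{\pi}}{64}$

Start from the elementary integral
$$J(a) = \int_{-\infty}^{\infty} \frac{e^{- a s^{2}}}{2} \, ds = \frac{\sqrt{\pi}}{2 \sqrt{a}}.$$

Differentiating under the integral sign brings down a factor of $(-s^2)$:
$$\frac{dJ}{da} = \int_{-\infty}^{\infty} - \frac{s^{2} e^{- a s^{2}}}{2} \, ds = - \frac{\sqrt{\pi}}{4 a^{\frac{3}{2}}}.$$

Repeating $5$ times in total — each differentiation brings down another $(-s^2)$ — gives
$$\frac{d^{5}J}{da^{5}} = \int_{-\infty}^{\infty} - \frac{s^{10} e^{- a s^{2}}}{2} \, ds = - \frac{945 \sqrt{\pi}}{64 a^{\frac{11}{2}}},$$
and the integrand here is $(-1)^{5}$ times the target integrand, so $I = (-1)^{5}\,\frac{d^{5}J}{da^{5}} = \frac{945 \sqrt{\pi}}{64 a^{\frac{11}{2}}}$.

Setting $a = 1$:
$$I = \frac{945 \sqrt{\pi}}{64}.$$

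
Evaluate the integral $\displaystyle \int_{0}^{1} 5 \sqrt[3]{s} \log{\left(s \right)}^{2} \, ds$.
$\frac{135}{32}$

Consider the simpler parametrised integral
$$J(a) = \int_{0}^{1} 5 s^{a} \, ds = \frac{5}{a + 1}.$$

Differentiating under the integral sign brings down a factor of $\ln s$:
$$\frac{dJ}{da} = \int_{0}^{1} 5 s^{a} \log{\left(s \right)} \, ds = - \frac{5}{\left(a + 1\right)^{2}}.$$

Repeating twice in total — each differentiation brings down another $\ln s$ — gives
$$\frac{d^{2}J}{da^{2}} = \int_{0}^{1} 5 s^{a} \log{\left(s \right)}^{2} \, ds = \frac{10}{\left(a + 1\right)^{3}},$$
and the integrand here is exactly the target integrand, so $I = \frac{10}{\left(a + 1\right)^{3}}$.

Setting $a = \frac{1}{3}$:
$$I = \frac{135}{32}.$$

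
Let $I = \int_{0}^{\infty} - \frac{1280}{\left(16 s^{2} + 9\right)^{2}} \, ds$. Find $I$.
$- \frac{80 \pi}{27}$

Start from the standard arctangent integral
$$J(a) = \int_{0}^{\infty} - \frac{5}{a^{2} + s^{2}} \, ds = - \frac{5 \pi}{2 a}.$$

Differentiating under the integral sign with respect to $a$,
$$\frac{dJ}{da} = \int_{0}^{\infty} \frac{10 a}{\left(a^{2} + s^{2}\right)^{2}} \, ds = \frac{5 \pi}{2 a^{2}},$$
so $\int_{0}^{\infty} - \frac{5}{\left(a^{2} + s^{2}\right)^{2}} \, ds = - \frac{5 \pi}{4 a^{3}}$.

Setting $a = \frac{3}{4}$:
$$I = - \frac{80 \pi}{27}.$$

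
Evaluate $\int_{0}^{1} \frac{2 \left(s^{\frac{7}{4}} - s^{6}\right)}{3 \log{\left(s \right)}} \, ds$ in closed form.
$- \log{\left(\frac{2 \sqrt[3]{22} \cdot 7^{\frac{2}{3}}}{11} \right)}$

Replace the exponent $6$ by a parameter $a$: let $I(a) = \int_{0}^{1} \frac{2 \left(s^{\frac{7}{4}} - s^{a}\right)}{3 \log{\left(s \right)}} \, ds$.

Since $\dfrac{\partial}{\partial a}\,s^{a} = s^{a} \ln s$, the $\ln s$ in the denominator cancels and
$$\frac{dI}{da} = \int_{0}^{1} - \frac{2}{3} s^{a} \, ds = - \frac{2}{3} \left[\frac{s^{a+1}}{a+1}\right]_0^1 = - \frac{2}{3 a + 3}.$$

Integrating with respect to $a$ gives $I(a) = - \log{\left(\frac{2 \sqrt[3]{22} \left(a + 1\right)^{\frac{2}{3}}}{11} \right)} + C$.

At $a = \frac{7}{4}$ the integrand is identically $0$, so $I(\frac{7}{4}) = 0$. The closed form gives $0$, hence $C = 0$.

Setting $a = 6$:
$$I = - \log{\left(\frac{2 \sqrt[3]{22} \cdot 7^{\frac{2}{3}}}{11} \right)}.$$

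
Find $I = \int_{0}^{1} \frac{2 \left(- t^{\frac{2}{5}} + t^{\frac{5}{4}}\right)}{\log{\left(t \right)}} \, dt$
$- \log{\left(\frac{784}{2025} \right)}$

Introduce a parameter $a$ in the exponent: let $I(a) = \int_{0}^{1} \frac{2 \left(t^{\frac{5}{4}} - t^{a}\right)}{\log{\left(t \right)}} \, dt$.

Since $\dfrac{\partial}{\partial a}\,t^{a} = t^{a} \ln t$, the $\ln t$ in the denominator cancels and
$$\frac{dI}{da} = \int_{0}^{1} -2 t^{a} \, dt = -2 \left[\frac{t^{a+1}}{a+1}\right]_0^1 = - \frac{2}{a + 1}.$$

Integrating with respect to $a$ gives $I(a) = - \log{\left(\frac{16 \left(a + 1\right)^{2}}{81} \right)} + C$.

At $a = \frac{5}{4}$ the integrand is identically $0$, so $I(\frac{5}{4}) = 0$. The closed form gives $0$, hence $C = 0$.

Setting $a = \frac{2}{5}$:
$$I = - \log{\left(\frac{784}{2025} \right)}.$$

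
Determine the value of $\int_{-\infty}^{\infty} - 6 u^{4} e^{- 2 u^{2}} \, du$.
$- \frac{9 \sqrt{2} \sqrt{\pi}}{16}$

Begin with the known integral
$$J(a) = \int_{-\infty}^{\infty} - 6 e^{- a u^{2}} \, du = - \frac{6 \sqrt{\pi}}{\sqrt{a}}.$$

Differentiating under the integral sign brings down a factor of $(-u^2)$:
$$\frac{dJ}{da} = \int_{-\infty}^{\infty} 6 u^{2} e^{- a u^{2}} \, du = \frac{3 \sqrt{\pi}}{a^{\frac{3}{2}}}.$$

Repeating twice in total — each differentiation brings down another $(-u^2)$ — gives
$$\frac{d^{2}J}{da^{2}} = \int_{-\infty}^{\infty} - 6 u^{4} e^{- a u^{2}} \, du = - \frac{9 \sqrt{\pi}}{2 a^{\frac{5}{2}}},$$
and the integrand here is exactly the target integrand, so $I = - \frac{9 \sqrt{\pi}}{2 a^{\frac{5}{2}}}$.

Setting $a = 2$:
$$I = - \frac{9 \sqrt{2} \sqrt{\pi}}{16}.$$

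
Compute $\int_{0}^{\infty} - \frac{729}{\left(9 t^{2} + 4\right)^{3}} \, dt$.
$- \frac{729 \pi}{512}$

Start from the standard arctangent integral
$$J(a) = \int_{0}^{\infty} - \frac{1}{a^{2} + t^{2}} \, dt = - \frac{\pi}{2 a}.$$

Differentiating under the integral sign with respect to $a$,
$$\frac{dJ}{da} = \int_{0}^{\infty} \frac{2 a}{\left(a^{2} + t^{2}\right)^{2}} \, dt = \frac{\pi}{2 a^{2}},$$
so $\int_{0}^{\infty} - \frac{1}{\left(a^{2} + t^{2}\right)^{2}} \, dt = - \frac{\pi}{4 a^{3}}$.

Repeating — each differentiation of $1/(t^2+a^2)^j$ produces $-2ja/(t^2+a^2)^{j+1}$ — and dividing through by $-2ja$ at each step yields, after $2$ differentiations in total,
$$\int_{0}^{\infty} - \frac{1}{\left(a^{2} + t^{2}\right)^{3}} \, dt = - \frac{3 \pi}{16 a^{5}}.$$

Setting $a = \frac{2}{3}$:
$$I = - \frac{729 \pi}{512}.$$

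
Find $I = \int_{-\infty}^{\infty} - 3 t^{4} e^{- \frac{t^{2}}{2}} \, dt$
$- 9 \sqrt{2} \sqrt{\pi}$

Begin with the known integral
$$J(a) = \int_{-\infty}^{\infty} - 3 e^{- a t^{2}} \, dt = - \frac{3 \sqrt{\pi}}{\sqrt{a}}.$$

Differentiating under the integral sign brings down a factor of $(-t^2)$:
$$\frac{dJ}{da} = \int_{-\infty}^{\infty} 3 t^{2} e^{- a t^{2}} \, dt = \frac{3 \sqrt{\pi}}{2 a^{\frac{3}{2}}}.$$

Repeating twice in total — each differentiation brings down another $(-t^2)$ — gives
$$\frac{d^{2}J}{da^{2}} = \int_{-\infty}^{\infty} - 3 t^{4} e^{- a t^{2}} \, dt = - \frac{9 \sqrt{\pi}}{4 a^{\frac{5}{2}}},$$
and the integrand here is exactly the target integrand, so $I = - \frac{9 \sqrt{\pi}}{4 a^{\frac{5}{2}}}$.

Setting $a = \frac{1}{2}$:
$$I = - 9 \sqrt{2} \sqrt{\pi}.$$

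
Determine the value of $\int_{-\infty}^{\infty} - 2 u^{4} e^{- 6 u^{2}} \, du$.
$- \frac{\sqrt{6} \sqrt{\pi}}{144}$

Start from the elementary integral
$$J(a) = \int_{-\infty}^{\infty} - 2 e^{- a u^{2}} \, du = - \frac{2 \sqrt{\pi}}{\sqrt{a}}.$$

Differentiating under the integral sign brings down a factor of $(-u^2)$:
$$\frac{dJ}{da} = \int_{-\infty}^{\infty} 2 u^{2} e^{- a u^{2}} \, du = \frac{\sqrt{\pi}}{a^{\frac{3}{2}}}.$$

Repeating twice in total — each differentiation brings down another $(-u^2)$ — gives
$$\frac{d^{2}J}{da^{2}} = \int_{-\infty}^{\infty} - 2 u^{4} e^{- a u^{2}} \, du = - \frac{3 \sqrt{\pi}}{2 a^{\frac{5}{2}}},$$
and the integrand here is exactly the target integrand, so $I = - \frac{3 \sqrt{\pi}}{2 a^{\frac{5}{2}}}$.

Setting $a = 6$:
$$I = - \frac{\sqrt{6} \sqrt{\pi}}{144}.$$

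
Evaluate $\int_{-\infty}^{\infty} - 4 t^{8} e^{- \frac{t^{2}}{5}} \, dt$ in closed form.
$- \frac{65625 \sqrt{5} \sqrt{\pi}}{4}$

Consider the simpler parametrised integral
$$J(a) = \int_{-\infty}^{\infty} - 4 e^{- a t^{2}} \, dt = - \frac{4 \sqrt{\pi}}{\sqrt{a}}.$$

Differentiating under the integral sign brings down a factor of $(-t^2)$:
$$\frac{dJ}{da} = \int_{-\infty}^{\infty} 4 t^{2} e^{- a t^{2}} \, dt = \frac{2 \sqrt{\pi}}{a^{\frac{3}{2}}}.$$

Repeating $4$ times in total — each differentiation brings down another $(-t^2)$ — gives
$$\frac{d^{4}J}{da^{4}} = \int_{-\infty}^{\infty} - 4 t^{8} e^{- a t^{2}} \, dt = - \frac{105 \sqrt{\pi}}{4 a^{\frac{9}{2}}},$$
and the integrand here is exactly the target integrand, so $I = - \frac{105 \sqrt{\pi}}{4 a^{\frac{9}{2}}}$.

Setting $a = \frac{1}{5}$:
$$I = - \frac{65625 \sqrt{5} \sqrt{\pi}}{4}.$$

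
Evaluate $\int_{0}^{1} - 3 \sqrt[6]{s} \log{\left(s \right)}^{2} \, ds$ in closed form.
$- \frac{1296}{343}$

Consider the simpler parametrised integral
$$J(a) = \int_{0}^{1} - 3 s^{a} \, ds = - \frac{3}{a + 1}.$$

Differentiating under the integral sign brings down a factor of $\ln s$:
$$\frac{dJ}{da} = \int_{0}^{1} - 3 s^{a} \log{\left(s \right)} \, ds = \frac{3}{\left(a + 1\right)^{2}}.$$

Repeating twice in total — each differentiation brings down another $\ln s$ — gives
$$\frac{d^{2}J}{da^{2}} = \int_{0}^{1} - 3 s^{a} \log{\left(s \right)}^{2} \, ds = - \frac{6}{\left(a + 1\right)^{3}},$$
and the integrand here is exactly the target integrand, so $I = - \frac{6}{\left(a + 1\right)^{3}}$.

Setting $a = \frac{1}{6}$:
$$I = - \frac{1296}{343}.$$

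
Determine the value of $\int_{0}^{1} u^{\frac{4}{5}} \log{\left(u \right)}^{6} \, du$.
$\frac{6250000}{531441}$

Begin with the known integral
$$J(a) = \int_{0}^{1} u^{a} \, du = \frac{1}{a + 1}.$$

Differentiating under the integral sign brings down a factor of $\ln u$:
$$\frac{dJ}{da} = \int_{0}^{1} u^{a} \log{\left(u \right)} \, du = - \frac{1}{\left(a + 1\right)^{2}}.$$

Repeating $6$ times in total — each differentiation brings down another $\ln u$ — gives
$$\frac{d^{6}J}{da^{6}} = \int_{0}^{1} u^{a} \log{\left(u \right)}^{6} \, du = \frac{720}{\left(a + 1\right)^{7}},$$
and the integrand here is exactly the target integrand, so $I = \frac{720}{\left(a + 1\right)^{7}}$.

Setting $a = \frac{4}{5}$:
$$I = \frac{6250000}{531441}.$$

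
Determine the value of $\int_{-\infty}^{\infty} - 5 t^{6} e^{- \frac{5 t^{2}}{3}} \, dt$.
$- \frac{81 \sqrt{15} \sqrt{\pi}}{200}$

Start from the elementary integral
$$J(a) = \int_{-\infty}^{\infty} - 5 e^{- a t^{2}} \, dt = - \frac{5 \sqrt{\pi}}{\sqrt{a}}.$$

Differentiating under the integral sign brings down a factor of $(-t^2)$:
$$\frac{dJ}{da} = \int_{-\infty}^{\infty} 5 t^{2} e^{- a t^{2}} \, dt = \frac{5 \sqrt{\pi}}{2 a^{\frac{3}{2}}}.$$

Repeating $3$ times in total — each differentiation brings down another $(-t^2)$ — gives
$$\frac{d^{3}J}{da^{3}} = \int_{-\infty}^{\infty} 5 t^{6} e^{- a t^{2}} \, dt = \frac{75 \sqrt{\pi}}{8 a^{\frac{7}{2}}},$$
and the integrand here is $(-1)^{3}$ times the target integrand, so $I = (-1)^{3}\,\frac{d^{3}J}{da^{3}} = - \frac{75 \sqrt{\pi}}{8 a^{\frac{7}{2}}}$.

Setting $a = \frac{5}{3}$:
$$I = - \frac{81 \sqrt{15} \sqrt{\pi}}{200}.$$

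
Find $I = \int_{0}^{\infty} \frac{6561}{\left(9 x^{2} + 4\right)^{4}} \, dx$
$\frac{10935 \pi}{4096}$

Start from the standard arctangent integral
$$J(a) = \int_{0}^{\infty} \frac{1}{a^{2} + x^{2}} \, dx = \frac{\pi}{2 a}.$$

Differentiating under the integral sign with respect to $a$,
$$\frac{dJ}{da} = \int_{0}^{\infty} - \frac{2 a}{\left(a^{2} + x^{2}\right)^{2}} \, dx = - \frac{\pi}{2 a^{2}},$$
so $\int_{0}^{\infty} \frac{1}{\left(a^{2} + x^{2}\right)^{2}} \, dx = \frac{\pi}{4 a^{3}}$.

Repeating — each differentiation of $1/(x^2+a^2)^j$ produces $-2ja/(x^2+a^2)^{j+1}$ — and dividing through by $-2ja$ at each step yields, after $3$ differentiations in total,
$$\int_{0}^{\infty} \frac{1}{\left(a^{2} + x^{2}\right)^{4}} \, dx = \frac{5 \pi}{32 a^{7}}.$$

Setting $a = \frac{2}{3}$:
$$I = \frac{10935 \pi}{4096}.$$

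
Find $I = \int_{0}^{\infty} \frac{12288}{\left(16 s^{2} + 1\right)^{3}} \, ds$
$576 \pi$

Begin with the known result
$$J(a) = \int_{0}^{\infty} \frac{3}{a^{2} + s^{2}} \, ds = \frac{3 \pi}{2 a}.$$

Differentiating under the integral sign with respect to $a$,
$$\frac{dJ}{da} = \int_{0}^{\infty} - \frac{6 a}{\left(a^{2} + s^{2}\right)^{2}} \, ds = - \frac{3 \pi}{2 a^{2}},$$
so $\int_{0}^{\infty} \frac{3}{\left(a^{2} + s^{2}\right)^{2}} \, ds = \frac{3 \pi}{4 a^{3}}$.

Repeating — each differentiation of $1/(s^2+a^2)^j$ produces $-2ja/(s^2+a^2)^{j+1}$ — and dividing through by $-2ja$ at each step yields, after $2$ differentiations in total,
$$\int_{0}^{\infty} \frac{3}{\left(a^{2} + s^{2}\right)^{3}} \, ds = \frac{9 \pi}{16 a^{5}}.$$

Setting $a = \frac{1}{4}$:
$$I = 576 \pi.$$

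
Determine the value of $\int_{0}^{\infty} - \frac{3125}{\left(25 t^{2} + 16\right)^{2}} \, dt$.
$- \frac{625 \pi}{256}$

Start from the standard arctangent integral
$$J(a) = \int_{0}^{\infty} - \frac{5}{a^{2} + t^{2}} \, dt = - \frac{5 \pi}{2 a}.$$

Differentiating under the integral sign with respect to $a$,
$$\frac{dJ}{da} = \int_{0}^{\infty} \frac{10 a}{\left(a^{2} + t^{2}\right)^{2}} \, dt = \frac{5 \pi}{2 a^{2}},$$
so $\int_{0}^{\infty} - \frac{5}{\left(a^{2} + t^{2}\right)^{2}} \, dt = - \frac{5 \pi}{4 a^{3}}$.

Setting $a = \frac{4}{5}$:
$$I = - \frac{625 \pi}{256}.$$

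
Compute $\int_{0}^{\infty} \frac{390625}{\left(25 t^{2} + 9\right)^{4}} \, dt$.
$\frac{390625 \pi}{69984}$

Begin with the known result
$$J(a) = \int_{0}^{\infty} \frac{1}{a^{2} + t^{2}} \, dt = \frac{\pi}{2 a}.$$

Differentiating under the integral sign with respect to $a$,
$$\frac{dJ}{da} = \int_{0}^{\infty} - \frac{2 a}{\left(a^{2} + t^{2}\right)^{2}} \, dt = - \frac{\pi}{2 a^{2}},$$
so $\int_{0}^{\infty} \frac{1}{\left(a^{2} + t^{2}\right)^{2}} \, dt = \frac{\pi}{4 a^{3}}$.

Repeating — each differentiation of $1/(t^2+a^2)^j$ produces $-2ja/(t^2+a^2)^{j+1}$ — and dividing through by $-2ja$ at each step yields, after $3$ differentiations in total,
$$\int_{0}^{\infty} \frac{1}{\left(a^{2} + t^{2}\right)^{4}} \, dt = \frac{5 \pi}{32 a^{7}}.$$

Setting $a = \frac{3}{5}$:
$$I = \frac{390625 \pi}{69984}.$$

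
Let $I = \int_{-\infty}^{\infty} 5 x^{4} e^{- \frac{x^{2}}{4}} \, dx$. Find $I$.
$120 \sqrt{\pi}$

Start from the elementary integral
$$J(a) = \int_{-\infty}^{\infty} 5 e^{- a x^{2}} \, dx = \frac{5 \sqrt{\pi}}{\sqrt{a}}.$$

Differentiating under the integral sign brings down a factor of $(-x^2)$:
$$\frac{dJ}{da} = \int_{-\infty}^{\infty} - 5 x^{2} e^{- a x^{2}} \, dx = - \frac{5 \sqrt{\pi}}{2 a^{\frac{3}{2}}}.$$

Repeating twice in total — each differentiation brings down another $(-x^2)$ — gives
$$\frac{d^{2}J}{da^{2}} = \int_{-\infty}^{\infty} 5 x^{4} e^{- a x^{2}} \, dx = \frac{15 \sqrt{\pi}}{4 a^{\frac{5}{2}}},$$
and the integrand here is exactly the target integrand, so $I = \frac{15 \sqrt{\pi}}{4 a^{\frac{5}{2}}}$.

Setting $a = \frac{1}{4}$:
$$I = 120 \sqrt{\pi}.$$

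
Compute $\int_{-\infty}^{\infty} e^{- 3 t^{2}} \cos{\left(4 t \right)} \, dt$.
$\frac{\sqrt{3} \sqrt{\pi}}{3 e^{\frac{4}{3}}}$

Treat the cosine frequency as a parameter and define $I(b) = \int_{-\infty}^{\infty} e^{- 3 t^{2}} \cos{\left(b t \right)} \, dt$.

Differentiating under the integral sign,
$$I'(b) = \int_{-\infty}^{\infty} - t e^{- 3 t^{2}} \sin{\left(b t \right)} \, dt.$$

Integrate $\int_{-\infty}^{\infty} t \sin(b t)\, e^{- 3 t^{2}}\, dt$ by parts with $u = \sin(b t)$ and $dv = t\, e^{- 3 t^{2}}\, dt$, giving $v = - \frac{e^{- 3 t^{2}}}{6}$. The boundary term vanishes and
$$\int_{-\infty}^{\infty} t \sin(b t)\, e^{- 3 t^{2}}\, dt = \frac{b}{6} \int_{-\infty}^{\infty} \cos(b t)\, e^{- 3 t^{2}}\, dt,$$
so $I'(b) = - \frac{b}{6}\, I(b)$.

This is a separable first-order ODE; solving with the initial condition $I(0) = \int_{-\infty}^{\infty} e^{- 3 t^{2}}\,dt = \frac{\sqrt{3} \sqrt{\pi}}{3}$ gives
$$I(b) = \frac{\sqrt{3} \sqrt{\pi} e^{- \frac{b^{2}}{12}}}{3}.$$

Setting $b = 4$:
$$I = \frac{\sqrt{3} \sqrt{\pi}}{3 e^{\frac{4}{3}}}.$$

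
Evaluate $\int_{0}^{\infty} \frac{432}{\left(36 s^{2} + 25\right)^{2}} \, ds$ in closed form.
$\frac{18 \pi}{125}$

Begin with the known result
$$J(a) = \int_{0}^{\infty} \frac{1}{3 \left(a^{2} + s^{2}\right)} \, ds = \frac{\pi}{6 a}.$$

Differentiating under the integral sign with respect to $a$,
$$\frac{dJ}{da} = \int_{0}^{\infty} - \frac{2 a}{3 \left(a^{2} + s^{2}\right)^{2}} \, ds = - \frac{\pi}{6 a^{2}},$$
so $\int_{0}^{\infty} \frac{1}{3 \left(a^{2} + s^{2}\right)^{2}} \, ds = \frac{\pi}{12 a^{3}}$.

Setting $a = \frac{5}{6}$:
$$I = \frac{18 \pi}{125}.$$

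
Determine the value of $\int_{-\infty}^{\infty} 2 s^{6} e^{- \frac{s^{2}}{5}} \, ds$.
$\frac{1875 \sqrt{5} \sqrt{\pi}}{4}$

Begin with the known integral
$$J(a) = \int_{-\infty}^{\infty} 2 e^{- a s^{2}} \, ds = \frac{2 \sqrt{\pi}}{\sqrt{a}}.$$

Differentiating under the integral sign brings down a factor of $(-s^2)$:
$$\frac{dJ}{da} = \int_{-\infty}^{\infty} - 2 s^{2} e^{- a s^{2}} \, ds = - \frac{\sqrt{\pi}}{a^{\frac{3}{2}}}.$$

Repeating $3$ times in total — each differentiation brings down another $(-s^2)$ — gives
$$\frac{d^{3}J}{da^{3}} = \int_{-\infty}^{\infty} - 2 s^{6} e^{- a s^{2}} \, ds = - \frac{15 \sqrt{\pi}}{4 a^{\frac{7}{2}}},$$
and the integrand here is $(-1)^{3}$ times the target integrand, so $I = (-1)^{3}\,\frac{d^{3}J}{da^{3}} = \frac{15 \sqrt{\pi}}{4 a^{\frac{7}{2}}}$.

Setting $a = \frac{1}{5}$:
$$I = \frac{1875 \sqrt{5} \sqrt{\pi}}{4}.$$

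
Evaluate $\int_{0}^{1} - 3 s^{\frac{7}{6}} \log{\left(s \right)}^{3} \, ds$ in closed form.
$\frac{23328}{28561}$

Consider the simpler parametrised integral
$$J(a) = \int_{0}^{1} - 3 s^{a} \, ds = - \frac{3}{a + 1}.$$

Differentiating under the integral sign brings down a factor of $\ln s$:
$$\frac{dJ}{da} = \int_{0}^{1} - 3 s^{a} \log{\left(s \right)} \, ds = \frac{3}{\left(a + 1\right)^{2}}.$$

Repeating $3$ times in total — each differentiation brings down another $\ln s$ — gives
$$\frac{d^{3}J}{da^{3}} = \int_{0}^{1} - 3 s^{a} \log{\left(s \right)}^{3} \, ds = \frac{18}{\left(a + 1\right)^{4}},$$
and the integrand here is exactly the target integrand, so $I = \frac{18}{\left(a + 1\right)^{4}}$.

Setting $a = \frac{7}{6}$:
$$I = \frac{23328}{28561}.$$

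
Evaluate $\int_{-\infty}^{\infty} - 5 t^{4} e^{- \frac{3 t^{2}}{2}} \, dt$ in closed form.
$- \frac{5 \sqrt{6} \sqrt{\pi}}{9}$

Consider the simpler parametrised integral
$$J(a) = \int_{-\infty}^{\infty} - 5 e^{- a t^{2}} \, dt = - \frac{5 \sqrt{\pi}}{\sqrt{a}}.$$

Differentiating under the integral sign brings down a factor of $(-t^2)$:
$$\frac{dJ}{da} = \int_{-\infty}^{\infty} 5 t^{2} e^{- a t^{2}} \, dt = \frac{5 \sqrt{\pi}}{2 a^{\frac{3}{2}}}.$$

Repeating twice in total — each differentiation brings down another $(-t^2)$ — gives
$$\frac{d^{2}J}{da^{2}} = \int_{-\infty}^{\infty} - 5 t^{4} e^{- a t^{2}} \, dt = - \frac{15 \sqrt{\pi}}{4 a^{\frac{5}{2}}},$$
and the integrand here is exactly the target integrand, so $I = - \frac{15 \sqrt{\pi}}{4 a^{\frac{5}{2}}}$.

Setting $a = \frac{3}{2}$:
$$I = - \frac{5 \sqrt{6} \sqrt{\pi}}{9}.$$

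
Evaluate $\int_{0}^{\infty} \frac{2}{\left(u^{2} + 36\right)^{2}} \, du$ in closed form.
$\frac{\pi}{432}$

Recall the elementary integral
$$J(a) = \int_{0}^{\infty} \frac{2}{a^{2} + u^{2}} \, du = \frac{\pi}{a}.$$

Differentiating under the integral sign with respect to $a$,
$$\frac{dJ}{da} = \int_{0}^{\infty} - \frac{4 a}{\left(a^{2} + u^{2}\right)^{2}} \, du = - \frac{\pi}{a^{2}},$$
so $\int_{0}^{\infty} \frac{2}{\left(a^{2} + u^{2}\right)^{2}} \, du = \frac{\pi}{2 a^{3}}$.

Setting $a = 6$:
$$I = \frac{\pi}{432}.$$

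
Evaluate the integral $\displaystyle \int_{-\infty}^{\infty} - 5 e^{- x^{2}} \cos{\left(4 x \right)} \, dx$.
$- \frac{5 \sqrt{\pi}}{e^{4}}$

Treat the cosine frequency as a parameter and define $I(b) = \int_{-\infty}^{\infty} - 5 e^{- x^{2}} \cos{\left(b x \right)} \, dx$.

Differentiating under the integral sign,
$$I'(b) = \int_{-\infty}^{\infty} 5 x e^{- x^{2}} \sin{\left(b x \right)} \, dx.$$

Integrate $\int_{-\infty}^{\infty} x \sin(b x)\, e^{- x^{2}}\, dx$ by parts with $u = \sin(b x)$ and $dv = x\, e^{- x^{2}}\, dx$, giving $v = - \frac{e^{- x^{2}}}{2}$. The boundary term vanishes and
$$\int_{-\infty}^{\infty} x \sin(b x)\, e^{- x^{2}}\, dx = \frac{b}{2} \int_{-\infty}^{\infty} \cos(b x)\, e^{- x^{2}}\, dx,$$
so $I'(b) = - \frac{b}{2}\, I(b)$.

This is a separable first-order ODE; solving with the initial condition $I(0) = \int_{-\infty}^{\infty} - 5 e^{- x^{2}}\,dx = - 5 \sqrt{\pi}$ gives
$$I(b) = - 5 \sqrt{\pi} e^{- \frac{b^{2}}{4}}.$$

Setting $b = 4$:
$$I = - \frac{5 \sqrt{\pi}}{e^{4}}.$$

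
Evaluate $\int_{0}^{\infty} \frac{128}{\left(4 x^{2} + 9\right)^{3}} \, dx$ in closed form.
$\frac{4 \pi}{81}$

Start from the standard arctangent integral
$$J(a) = \int_{0}^{\infty} \frac{2}{a^{2} + x^{2}} \, dx = \frac{\pi}{a}.$$

Differentiating under the integral sign with respect to $a$,
$$\frac{dJ}{da} = \int_{0}^{\infty} - \frac{4 a}{\left(a^{2} + x^{2}\right)^{2}} \, dx = - \frac{\pi}{a^{2}},$$
so $\int_{0}^{\infty} \frac{2}{\left(a^{2} + x^{2}\right)^{2}} \, dx = \frac{\pi}{2 a^{3}}$.

Repeating — each differentiation of $1/(x^2+a^2)^j$ produces $-2ja/(x^2+a^2)^{j+1}$ — and dividing through by $-2ja$ at each step yields, after $2$ differentiations in total,
$$\int_{0}^{\infty} \frac{2}{\left(a^{2} + x^{2}\right)^{3}} \, dx = \frac{3 \pi}{8 a^{5}}.$$

Setting $a = \frac{3}{2}$:
$$I = \frac{4 \pi}{81}.$$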